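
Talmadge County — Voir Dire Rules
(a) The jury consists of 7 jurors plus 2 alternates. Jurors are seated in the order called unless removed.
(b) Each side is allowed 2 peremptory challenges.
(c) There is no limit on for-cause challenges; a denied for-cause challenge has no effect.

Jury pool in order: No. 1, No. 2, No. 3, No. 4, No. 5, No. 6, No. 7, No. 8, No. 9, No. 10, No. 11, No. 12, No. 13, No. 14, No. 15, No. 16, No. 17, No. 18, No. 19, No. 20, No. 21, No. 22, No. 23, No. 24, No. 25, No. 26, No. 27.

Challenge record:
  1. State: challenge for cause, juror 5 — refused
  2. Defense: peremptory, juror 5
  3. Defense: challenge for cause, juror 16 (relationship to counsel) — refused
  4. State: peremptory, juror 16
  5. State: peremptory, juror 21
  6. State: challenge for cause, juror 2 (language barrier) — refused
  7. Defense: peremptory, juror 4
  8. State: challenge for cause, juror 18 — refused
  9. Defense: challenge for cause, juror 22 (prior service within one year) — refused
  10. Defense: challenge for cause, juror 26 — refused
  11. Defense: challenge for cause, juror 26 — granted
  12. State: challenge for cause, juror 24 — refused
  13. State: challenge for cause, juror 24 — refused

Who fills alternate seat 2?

Removed: #4, #5, #16, #21, #26. (#2, #18, #22, #24 stay — for-cause denied.)
Seating in order: seats 1–7 → #1, #2, #3, #6, #7, #8, #9; alternates → #10, #11.
So alternate 2 is #11.

11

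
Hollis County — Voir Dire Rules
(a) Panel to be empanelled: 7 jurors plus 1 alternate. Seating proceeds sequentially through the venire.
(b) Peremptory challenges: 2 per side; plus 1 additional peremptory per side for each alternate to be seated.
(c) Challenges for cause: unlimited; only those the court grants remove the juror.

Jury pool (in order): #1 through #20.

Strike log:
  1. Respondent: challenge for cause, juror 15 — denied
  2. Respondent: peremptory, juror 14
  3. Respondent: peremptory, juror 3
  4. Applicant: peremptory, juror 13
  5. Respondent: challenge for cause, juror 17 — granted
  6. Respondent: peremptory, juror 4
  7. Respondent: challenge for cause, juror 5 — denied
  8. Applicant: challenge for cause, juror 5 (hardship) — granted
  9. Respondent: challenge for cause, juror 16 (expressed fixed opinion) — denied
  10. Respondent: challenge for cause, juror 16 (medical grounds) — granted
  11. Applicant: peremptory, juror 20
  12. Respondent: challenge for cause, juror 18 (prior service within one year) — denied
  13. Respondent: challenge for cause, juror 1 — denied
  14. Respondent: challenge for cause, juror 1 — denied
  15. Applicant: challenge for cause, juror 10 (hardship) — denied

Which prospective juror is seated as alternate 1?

11

Removed: #3, #4, #5, #13, #14, #16, #17, #20. (#1, #10, #15, #18 stay — for-cause denied.)
Seating in order: seats 1–7 → #1, #2, #6, #7, #8, #9, #10; alternates → #11.
So alternate 1 is #11.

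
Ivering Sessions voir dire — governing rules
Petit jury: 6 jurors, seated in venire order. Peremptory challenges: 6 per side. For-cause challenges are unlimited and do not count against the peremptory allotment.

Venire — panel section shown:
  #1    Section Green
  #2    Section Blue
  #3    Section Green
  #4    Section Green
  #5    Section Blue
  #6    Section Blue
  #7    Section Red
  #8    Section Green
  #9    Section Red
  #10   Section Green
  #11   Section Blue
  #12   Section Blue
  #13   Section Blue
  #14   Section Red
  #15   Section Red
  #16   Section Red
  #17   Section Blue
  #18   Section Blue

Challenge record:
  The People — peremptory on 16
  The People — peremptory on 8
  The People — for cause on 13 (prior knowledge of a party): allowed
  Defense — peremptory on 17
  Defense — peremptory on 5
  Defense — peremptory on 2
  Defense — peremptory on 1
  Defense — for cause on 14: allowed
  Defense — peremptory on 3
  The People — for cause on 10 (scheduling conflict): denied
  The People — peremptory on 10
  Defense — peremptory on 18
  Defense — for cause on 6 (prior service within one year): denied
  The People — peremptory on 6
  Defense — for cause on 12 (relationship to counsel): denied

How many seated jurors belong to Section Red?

Removed: #1, #2, #3, #5, #6, #8, #10, #13, #14, #16, #17, #18.
Seated jurors 1–6: #4, #7, #9, #11, #12, #15.
Of those, in Section Red: #7, #9, #15 → 3.

3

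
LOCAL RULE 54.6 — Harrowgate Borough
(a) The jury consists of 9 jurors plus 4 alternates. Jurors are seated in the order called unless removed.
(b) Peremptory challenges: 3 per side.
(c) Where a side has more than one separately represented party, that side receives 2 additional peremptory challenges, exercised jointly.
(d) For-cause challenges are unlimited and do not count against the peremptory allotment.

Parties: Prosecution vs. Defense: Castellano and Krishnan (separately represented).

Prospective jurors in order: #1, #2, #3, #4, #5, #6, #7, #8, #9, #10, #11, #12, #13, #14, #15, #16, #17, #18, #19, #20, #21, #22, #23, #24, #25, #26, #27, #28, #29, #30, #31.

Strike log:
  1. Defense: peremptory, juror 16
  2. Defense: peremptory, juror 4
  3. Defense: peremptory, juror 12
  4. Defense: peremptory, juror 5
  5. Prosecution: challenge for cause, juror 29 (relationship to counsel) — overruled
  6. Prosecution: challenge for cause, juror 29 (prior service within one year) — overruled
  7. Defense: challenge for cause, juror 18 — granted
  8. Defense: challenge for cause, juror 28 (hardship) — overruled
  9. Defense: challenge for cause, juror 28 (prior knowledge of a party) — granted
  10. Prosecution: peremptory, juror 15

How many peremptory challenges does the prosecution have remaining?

Prosecution allotment: 3.
Prosecution peremptories used: #15 — 1 (for-cause on #29, #29 don't count).
Remaining: 3 − 1 = 2.

2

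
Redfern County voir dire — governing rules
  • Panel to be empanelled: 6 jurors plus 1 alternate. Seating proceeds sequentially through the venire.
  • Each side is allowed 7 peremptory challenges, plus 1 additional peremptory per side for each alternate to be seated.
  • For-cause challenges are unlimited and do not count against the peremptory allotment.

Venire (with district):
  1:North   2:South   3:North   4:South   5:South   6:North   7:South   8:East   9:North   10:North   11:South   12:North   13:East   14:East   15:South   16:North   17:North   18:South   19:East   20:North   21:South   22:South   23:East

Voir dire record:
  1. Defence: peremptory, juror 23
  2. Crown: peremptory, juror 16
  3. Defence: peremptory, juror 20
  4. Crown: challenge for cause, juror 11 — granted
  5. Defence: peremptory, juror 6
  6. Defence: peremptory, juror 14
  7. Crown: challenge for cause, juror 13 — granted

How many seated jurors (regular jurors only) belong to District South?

4

Removed: #6, #11, #13, #14, #16, #20, #23.
Seated jurors 1–6: #1, #2, #3, #4, #5, #7 (alternates #8 not counted).
Of those, in District South: #2, #4, #5, #7 → 4.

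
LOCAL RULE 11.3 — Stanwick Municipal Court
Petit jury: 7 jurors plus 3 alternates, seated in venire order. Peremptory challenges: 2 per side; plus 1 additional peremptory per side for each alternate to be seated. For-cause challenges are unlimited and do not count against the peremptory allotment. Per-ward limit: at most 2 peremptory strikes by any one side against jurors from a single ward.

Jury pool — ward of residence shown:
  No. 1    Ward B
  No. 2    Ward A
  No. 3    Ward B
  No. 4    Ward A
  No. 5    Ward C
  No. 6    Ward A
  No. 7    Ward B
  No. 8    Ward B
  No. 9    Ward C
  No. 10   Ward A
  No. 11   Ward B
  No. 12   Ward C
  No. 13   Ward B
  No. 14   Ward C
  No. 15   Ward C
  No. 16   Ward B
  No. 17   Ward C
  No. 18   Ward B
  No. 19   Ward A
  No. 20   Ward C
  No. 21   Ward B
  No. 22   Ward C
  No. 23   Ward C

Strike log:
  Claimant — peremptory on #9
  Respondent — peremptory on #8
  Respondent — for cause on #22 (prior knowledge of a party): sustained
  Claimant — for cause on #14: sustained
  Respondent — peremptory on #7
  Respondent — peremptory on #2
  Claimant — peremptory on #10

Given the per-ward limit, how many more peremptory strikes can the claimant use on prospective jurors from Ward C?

Claimant peremptories so far: #9, #10 — 2 of 5 used, 3 left overall.
Against Ward C: #9 — 1 used; per-ward cap 2 leaves 1.
Binding limit: min(3, 1) = 1.

1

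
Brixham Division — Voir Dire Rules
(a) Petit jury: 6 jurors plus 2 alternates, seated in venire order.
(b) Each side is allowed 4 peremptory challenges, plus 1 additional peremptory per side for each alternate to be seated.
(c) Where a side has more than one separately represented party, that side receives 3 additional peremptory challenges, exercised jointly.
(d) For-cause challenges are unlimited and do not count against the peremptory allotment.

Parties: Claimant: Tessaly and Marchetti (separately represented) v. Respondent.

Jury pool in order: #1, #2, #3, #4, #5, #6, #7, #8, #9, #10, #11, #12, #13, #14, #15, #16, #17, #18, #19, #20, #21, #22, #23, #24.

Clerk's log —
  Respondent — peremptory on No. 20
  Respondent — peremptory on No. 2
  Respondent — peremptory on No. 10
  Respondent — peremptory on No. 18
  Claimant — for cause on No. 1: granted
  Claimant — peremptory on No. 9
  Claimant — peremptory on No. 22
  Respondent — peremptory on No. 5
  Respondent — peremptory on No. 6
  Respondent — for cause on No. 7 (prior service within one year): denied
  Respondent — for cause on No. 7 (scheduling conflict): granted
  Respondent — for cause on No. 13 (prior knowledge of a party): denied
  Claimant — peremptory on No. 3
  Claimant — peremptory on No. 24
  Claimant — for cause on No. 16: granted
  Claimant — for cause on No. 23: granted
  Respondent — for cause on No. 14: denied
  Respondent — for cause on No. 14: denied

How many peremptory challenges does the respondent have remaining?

Respondent allotment: 4 base + 1 × 2 alternates = 6.
Respondent peremptories used: #20, #2, #10, #18, #5, #6 — 6 (for-cause on #7, #7, #13, #14, #14 don't count).
Remaining: 6 − 6 = 0.

0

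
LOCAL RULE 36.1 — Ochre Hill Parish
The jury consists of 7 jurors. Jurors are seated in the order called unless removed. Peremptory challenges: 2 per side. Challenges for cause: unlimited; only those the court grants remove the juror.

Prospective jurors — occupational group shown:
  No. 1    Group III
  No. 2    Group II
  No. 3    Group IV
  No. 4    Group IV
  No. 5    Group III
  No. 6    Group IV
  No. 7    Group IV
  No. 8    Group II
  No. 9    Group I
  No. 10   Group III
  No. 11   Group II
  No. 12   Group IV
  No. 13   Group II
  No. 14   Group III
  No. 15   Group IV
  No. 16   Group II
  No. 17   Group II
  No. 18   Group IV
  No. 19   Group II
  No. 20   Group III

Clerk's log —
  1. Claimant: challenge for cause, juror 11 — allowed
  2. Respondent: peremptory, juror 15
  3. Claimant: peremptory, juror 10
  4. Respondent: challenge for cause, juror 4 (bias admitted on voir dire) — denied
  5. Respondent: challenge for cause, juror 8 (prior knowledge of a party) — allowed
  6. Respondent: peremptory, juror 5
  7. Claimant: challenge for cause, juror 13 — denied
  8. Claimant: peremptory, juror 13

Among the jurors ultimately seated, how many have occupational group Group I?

1

Removed: #5, #8, #10, #11, #13, #15.
Seated jurors 1–7: #1, #2, #3, #4, #6, #7, #9.
Of those, in Group I: #9 → 1.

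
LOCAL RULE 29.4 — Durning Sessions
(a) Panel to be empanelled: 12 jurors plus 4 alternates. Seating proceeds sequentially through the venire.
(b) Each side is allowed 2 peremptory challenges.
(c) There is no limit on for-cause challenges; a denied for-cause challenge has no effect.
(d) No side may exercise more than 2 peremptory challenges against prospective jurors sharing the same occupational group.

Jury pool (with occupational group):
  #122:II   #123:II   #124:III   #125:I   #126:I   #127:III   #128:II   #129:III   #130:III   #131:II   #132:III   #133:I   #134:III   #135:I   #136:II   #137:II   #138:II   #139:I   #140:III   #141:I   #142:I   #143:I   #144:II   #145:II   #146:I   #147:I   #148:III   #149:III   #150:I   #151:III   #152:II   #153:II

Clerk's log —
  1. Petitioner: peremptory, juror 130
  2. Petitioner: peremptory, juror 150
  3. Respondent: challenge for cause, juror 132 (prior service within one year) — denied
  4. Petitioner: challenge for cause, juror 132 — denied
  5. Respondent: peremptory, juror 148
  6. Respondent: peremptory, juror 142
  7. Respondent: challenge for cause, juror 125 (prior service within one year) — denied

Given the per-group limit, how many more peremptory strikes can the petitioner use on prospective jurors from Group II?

0

Petitioner peremptories so far: #130, #150 — 2 of 2 used, 0 left overall.
Against Group II: none yet — per-group cap 2 leaves 2.
Binding limit: min(0, 2) = 0.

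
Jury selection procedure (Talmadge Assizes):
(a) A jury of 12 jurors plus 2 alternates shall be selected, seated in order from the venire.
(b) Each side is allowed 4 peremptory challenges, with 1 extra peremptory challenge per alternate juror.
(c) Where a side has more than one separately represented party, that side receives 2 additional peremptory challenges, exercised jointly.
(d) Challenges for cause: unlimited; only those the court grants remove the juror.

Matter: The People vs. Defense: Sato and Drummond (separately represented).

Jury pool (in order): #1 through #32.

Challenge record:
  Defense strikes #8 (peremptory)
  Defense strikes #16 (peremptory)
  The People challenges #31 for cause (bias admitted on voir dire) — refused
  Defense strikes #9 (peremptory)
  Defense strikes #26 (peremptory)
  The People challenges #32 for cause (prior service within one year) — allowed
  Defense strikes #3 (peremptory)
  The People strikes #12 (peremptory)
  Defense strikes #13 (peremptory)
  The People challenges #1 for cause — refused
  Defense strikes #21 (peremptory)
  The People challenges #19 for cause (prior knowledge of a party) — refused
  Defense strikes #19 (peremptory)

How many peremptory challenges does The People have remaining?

The People allotment: 4 base + 1 × 2 alternates = 6.
The People peremptories used: #12 — 1 (for-cause on #31, #32, #1, #19 don't count).
Remaining: 6 − 1 = 5.

5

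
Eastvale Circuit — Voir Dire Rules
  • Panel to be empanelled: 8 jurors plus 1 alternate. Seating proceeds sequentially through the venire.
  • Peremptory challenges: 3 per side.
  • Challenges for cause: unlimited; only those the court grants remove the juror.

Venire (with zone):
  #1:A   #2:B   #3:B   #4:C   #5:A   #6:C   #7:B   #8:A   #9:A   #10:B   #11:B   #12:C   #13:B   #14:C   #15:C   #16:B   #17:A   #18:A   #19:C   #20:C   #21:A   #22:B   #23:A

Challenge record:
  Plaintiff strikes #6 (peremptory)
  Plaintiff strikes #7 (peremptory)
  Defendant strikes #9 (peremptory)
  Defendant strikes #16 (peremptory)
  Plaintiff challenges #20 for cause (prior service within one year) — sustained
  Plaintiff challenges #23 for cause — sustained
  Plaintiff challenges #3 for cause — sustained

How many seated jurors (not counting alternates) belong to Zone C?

2

Removed: #3, #6, #7, #9, #16, #20, #23.
Seated jurors 1–8: #1, #2, #4, #5, #8, #10, #11, #12 (alternates #13 not counted).
Of those, in Zone C: #4, #12 → 2.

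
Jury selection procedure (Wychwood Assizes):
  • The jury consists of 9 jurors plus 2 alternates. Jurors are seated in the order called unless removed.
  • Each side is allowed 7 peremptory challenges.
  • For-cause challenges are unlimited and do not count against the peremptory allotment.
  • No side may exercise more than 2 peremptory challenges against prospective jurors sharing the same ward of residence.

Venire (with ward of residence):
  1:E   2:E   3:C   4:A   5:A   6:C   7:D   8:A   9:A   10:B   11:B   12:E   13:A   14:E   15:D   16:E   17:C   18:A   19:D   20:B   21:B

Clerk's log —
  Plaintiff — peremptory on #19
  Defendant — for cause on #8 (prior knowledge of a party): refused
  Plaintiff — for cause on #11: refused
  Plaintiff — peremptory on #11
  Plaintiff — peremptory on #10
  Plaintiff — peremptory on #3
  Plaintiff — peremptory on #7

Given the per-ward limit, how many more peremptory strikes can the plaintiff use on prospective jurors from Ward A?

Plaintiff peremptories so far: #19, #11, #10, #3, #7 — 5 of 7 used, 2 left overall.
Against Ward A: none yet — per-ward cap 2 leaves 2.
Binding limit: min(2, 2) = 2.

2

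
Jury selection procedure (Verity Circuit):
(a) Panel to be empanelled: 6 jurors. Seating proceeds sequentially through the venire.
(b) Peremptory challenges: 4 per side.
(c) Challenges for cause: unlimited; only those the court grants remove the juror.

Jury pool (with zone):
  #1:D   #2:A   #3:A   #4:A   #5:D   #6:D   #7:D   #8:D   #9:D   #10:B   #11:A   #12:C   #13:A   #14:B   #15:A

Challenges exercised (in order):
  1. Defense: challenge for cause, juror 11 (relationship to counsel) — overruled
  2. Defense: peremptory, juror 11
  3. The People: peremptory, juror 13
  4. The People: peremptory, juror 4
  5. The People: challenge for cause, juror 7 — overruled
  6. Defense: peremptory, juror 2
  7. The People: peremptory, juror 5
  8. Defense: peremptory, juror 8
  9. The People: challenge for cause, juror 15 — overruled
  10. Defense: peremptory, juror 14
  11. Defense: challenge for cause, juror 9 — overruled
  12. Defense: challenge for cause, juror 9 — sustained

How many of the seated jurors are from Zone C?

Removed: #2, #4, #5, #8, #9, #11, #13, #14.
Seated jurors 1–6: #1, #3, #6, #7, #10, #12.
Of those, in Zone C: #12 → 1.

1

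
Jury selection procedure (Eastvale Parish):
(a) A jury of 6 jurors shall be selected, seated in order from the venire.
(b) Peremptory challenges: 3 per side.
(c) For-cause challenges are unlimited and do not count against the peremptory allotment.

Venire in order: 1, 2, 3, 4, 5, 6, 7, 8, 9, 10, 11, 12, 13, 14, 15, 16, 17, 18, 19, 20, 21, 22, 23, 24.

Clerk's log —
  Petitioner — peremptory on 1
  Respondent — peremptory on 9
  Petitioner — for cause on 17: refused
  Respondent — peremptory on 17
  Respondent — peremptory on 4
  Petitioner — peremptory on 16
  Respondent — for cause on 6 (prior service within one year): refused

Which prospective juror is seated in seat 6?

Removed: #1, #4, #9, #16, #17. (#6 stays — for-cause denied.)
Filling seats in venire order through position 6: #2, #3, #5, #6, #7, #8.
So seat 6 is #8.

8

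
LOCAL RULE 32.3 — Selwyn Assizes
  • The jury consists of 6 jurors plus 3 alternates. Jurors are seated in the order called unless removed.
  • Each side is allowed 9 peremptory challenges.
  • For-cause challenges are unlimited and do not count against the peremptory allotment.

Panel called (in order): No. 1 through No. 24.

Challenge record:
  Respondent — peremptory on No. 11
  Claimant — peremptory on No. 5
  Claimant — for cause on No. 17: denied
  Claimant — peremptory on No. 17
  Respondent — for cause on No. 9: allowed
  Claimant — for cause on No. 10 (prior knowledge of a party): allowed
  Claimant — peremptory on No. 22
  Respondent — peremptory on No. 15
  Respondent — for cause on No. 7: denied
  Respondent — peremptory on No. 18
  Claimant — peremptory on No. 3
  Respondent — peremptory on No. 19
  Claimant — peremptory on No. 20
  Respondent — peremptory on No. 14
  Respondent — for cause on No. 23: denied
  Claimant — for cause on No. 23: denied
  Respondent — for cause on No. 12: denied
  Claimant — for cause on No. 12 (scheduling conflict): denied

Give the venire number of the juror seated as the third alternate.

16

Removed: #3, #5, #9, #10, #11, #14, #15, #17, #18, #19, #20, #22. (#7, #12, #23 stay — for-cause denied.)
Seating in order: seats 1–6 → #1, #2, #4, #6, #7, #8; alternates → #12, #13, #16.
So alternate 3 is #16.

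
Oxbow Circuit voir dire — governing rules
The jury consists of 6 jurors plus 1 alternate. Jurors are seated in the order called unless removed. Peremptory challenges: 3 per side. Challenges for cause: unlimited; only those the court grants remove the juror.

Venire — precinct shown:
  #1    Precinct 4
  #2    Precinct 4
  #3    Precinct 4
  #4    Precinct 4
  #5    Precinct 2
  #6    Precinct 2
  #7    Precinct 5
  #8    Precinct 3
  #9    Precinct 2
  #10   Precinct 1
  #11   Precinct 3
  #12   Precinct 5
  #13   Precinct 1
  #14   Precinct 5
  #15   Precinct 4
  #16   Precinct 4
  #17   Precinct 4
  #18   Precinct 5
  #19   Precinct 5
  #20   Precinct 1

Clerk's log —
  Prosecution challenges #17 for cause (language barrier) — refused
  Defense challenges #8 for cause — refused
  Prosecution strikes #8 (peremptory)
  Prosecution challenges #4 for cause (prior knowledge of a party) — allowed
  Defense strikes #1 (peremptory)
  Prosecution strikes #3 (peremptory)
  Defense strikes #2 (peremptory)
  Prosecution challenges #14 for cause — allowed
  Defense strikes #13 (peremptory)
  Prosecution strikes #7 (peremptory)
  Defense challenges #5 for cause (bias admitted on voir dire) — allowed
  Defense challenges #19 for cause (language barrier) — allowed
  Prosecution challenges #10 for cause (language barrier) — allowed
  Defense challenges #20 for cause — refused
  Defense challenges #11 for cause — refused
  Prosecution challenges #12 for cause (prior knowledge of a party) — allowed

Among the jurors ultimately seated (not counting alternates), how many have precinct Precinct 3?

Removed: #1, #2, #3, #4, #5, #7, #8, #10, #12, #13, #14, #19.
Seated jurors 1–6: #6, #9, #11, #15, #16, #17 (alternates #18 not counted).
Of those, in Precinct 3: #11 → 1.

1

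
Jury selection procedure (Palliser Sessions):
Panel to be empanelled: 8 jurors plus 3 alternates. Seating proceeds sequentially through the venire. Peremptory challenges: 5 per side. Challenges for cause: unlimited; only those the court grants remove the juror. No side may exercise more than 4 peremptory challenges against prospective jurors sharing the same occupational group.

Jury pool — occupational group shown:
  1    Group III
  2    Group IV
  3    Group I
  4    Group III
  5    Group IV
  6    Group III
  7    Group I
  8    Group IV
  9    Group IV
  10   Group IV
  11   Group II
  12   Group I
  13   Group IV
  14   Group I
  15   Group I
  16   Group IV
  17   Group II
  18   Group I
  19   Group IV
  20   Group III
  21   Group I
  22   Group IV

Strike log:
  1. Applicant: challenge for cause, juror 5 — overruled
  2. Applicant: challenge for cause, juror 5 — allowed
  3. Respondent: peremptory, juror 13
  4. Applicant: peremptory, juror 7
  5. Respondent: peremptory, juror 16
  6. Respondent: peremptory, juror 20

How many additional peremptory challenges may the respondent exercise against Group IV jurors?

2

Respondent peremptories so far: #13, #16, #20 — 3 of 5 used, 2 left overall.
Against Group IV: #13, #16 — 2 used; per-group cap 4 leaves 2.
Binding limit: min(2, 2) = 2.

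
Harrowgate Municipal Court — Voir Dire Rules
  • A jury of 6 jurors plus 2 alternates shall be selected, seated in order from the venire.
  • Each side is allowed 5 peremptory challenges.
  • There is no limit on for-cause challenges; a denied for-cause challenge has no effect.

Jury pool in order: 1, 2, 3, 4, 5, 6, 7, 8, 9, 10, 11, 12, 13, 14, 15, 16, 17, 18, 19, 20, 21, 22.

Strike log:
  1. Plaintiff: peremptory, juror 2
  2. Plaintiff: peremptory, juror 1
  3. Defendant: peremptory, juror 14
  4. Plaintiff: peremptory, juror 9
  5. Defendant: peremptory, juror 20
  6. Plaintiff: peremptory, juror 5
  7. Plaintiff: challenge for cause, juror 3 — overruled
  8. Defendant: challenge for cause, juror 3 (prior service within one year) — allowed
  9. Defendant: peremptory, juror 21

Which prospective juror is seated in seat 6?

Removed: #1, #2, #3, #5, #9, #14, #20, #21.
Seating in order: seats 1–6 → #4, #6, #7, #8, #10, #11; alternates → #12, #13.
So seat 6 is #11.

11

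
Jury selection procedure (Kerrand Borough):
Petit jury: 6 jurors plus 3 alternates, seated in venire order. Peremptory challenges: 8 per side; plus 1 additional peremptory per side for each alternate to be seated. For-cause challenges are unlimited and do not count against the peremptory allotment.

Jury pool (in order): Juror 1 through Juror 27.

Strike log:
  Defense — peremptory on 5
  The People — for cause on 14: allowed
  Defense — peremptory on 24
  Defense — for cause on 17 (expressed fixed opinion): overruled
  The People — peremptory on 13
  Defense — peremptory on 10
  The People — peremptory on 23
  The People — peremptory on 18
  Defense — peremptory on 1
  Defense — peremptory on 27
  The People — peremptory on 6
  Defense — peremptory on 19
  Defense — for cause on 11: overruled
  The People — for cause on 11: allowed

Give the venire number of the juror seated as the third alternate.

Removed: #1, #5, #6, #10, #11, #13, #14, #18, #19, #23, #24, #27. (#17 stays — for-cause denied.)
Seating in order: seats 1–6 → #2, #3, #4, #7, #8, #9; alternates → #12, #15, #16.
So alternate 3 is #16.

16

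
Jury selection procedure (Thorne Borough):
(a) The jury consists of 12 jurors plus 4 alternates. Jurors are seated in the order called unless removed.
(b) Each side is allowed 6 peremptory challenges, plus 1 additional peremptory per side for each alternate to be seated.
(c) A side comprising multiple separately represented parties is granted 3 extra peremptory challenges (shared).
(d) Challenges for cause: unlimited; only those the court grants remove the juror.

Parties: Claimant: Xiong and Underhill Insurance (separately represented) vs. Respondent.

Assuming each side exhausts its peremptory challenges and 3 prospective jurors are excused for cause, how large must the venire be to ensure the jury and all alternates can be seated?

Seats to fill: 12 + 4 alternates = 16.
Peremptories — Claimant: 6 + 1×4 + 3 = 13; Respondent: 6 + 1×4 = 10; total 23.
For-cause removals: 3.
Minimum venire: 16 + 23 + 3 = 42.

42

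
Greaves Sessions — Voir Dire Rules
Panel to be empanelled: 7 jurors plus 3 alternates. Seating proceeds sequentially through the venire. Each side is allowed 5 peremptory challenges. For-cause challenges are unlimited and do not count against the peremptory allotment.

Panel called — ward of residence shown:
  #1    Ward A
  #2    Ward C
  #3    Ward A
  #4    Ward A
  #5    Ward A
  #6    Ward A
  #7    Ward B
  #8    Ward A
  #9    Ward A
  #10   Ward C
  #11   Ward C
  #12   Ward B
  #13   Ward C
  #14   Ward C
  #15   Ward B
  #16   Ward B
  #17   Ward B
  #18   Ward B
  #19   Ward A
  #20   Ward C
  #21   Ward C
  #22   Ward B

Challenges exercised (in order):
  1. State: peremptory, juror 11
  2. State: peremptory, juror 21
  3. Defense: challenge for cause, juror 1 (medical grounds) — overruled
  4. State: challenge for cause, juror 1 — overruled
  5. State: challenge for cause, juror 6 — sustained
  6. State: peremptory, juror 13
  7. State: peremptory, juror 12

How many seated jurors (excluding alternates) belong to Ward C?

Removed: #6, #11, #12, #13, #21.
Seated jurors 1–7: #1, #2, #3, #4, #5, #7, #8 (alternates #9, #10, #14 not counted).
Of those, in Ward C: #2 → 1.

1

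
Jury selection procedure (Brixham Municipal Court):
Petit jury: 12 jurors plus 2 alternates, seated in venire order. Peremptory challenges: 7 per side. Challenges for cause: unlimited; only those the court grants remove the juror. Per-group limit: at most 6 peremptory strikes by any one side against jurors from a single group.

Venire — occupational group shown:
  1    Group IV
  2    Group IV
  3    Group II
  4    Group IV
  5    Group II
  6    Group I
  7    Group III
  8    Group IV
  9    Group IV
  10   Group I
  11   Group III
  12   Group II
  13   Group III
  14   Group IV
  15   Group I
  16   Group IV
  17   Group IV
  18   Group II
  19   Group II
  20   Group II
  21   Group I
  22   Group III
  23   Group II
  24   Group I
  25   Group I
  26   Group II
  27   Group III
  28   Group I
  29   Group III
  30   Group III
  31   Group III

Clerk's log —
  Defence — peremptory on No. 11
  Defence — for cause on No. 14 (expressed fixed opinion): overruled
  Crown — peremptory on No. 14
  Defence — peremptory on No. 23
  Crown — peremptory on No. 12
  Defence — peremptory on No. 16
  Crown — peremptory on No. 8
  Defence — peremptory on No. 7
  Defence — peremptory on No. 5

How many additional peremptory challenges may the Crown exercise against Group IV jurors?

Crown peremptories so far: #14, #12, #8 — 3 of 7 used, 4 left overall.
Against Group IV: #14, #8 — 2 used; per-group cap 6 leaves 4.
Binding limit: min(4, 4) = 4.

4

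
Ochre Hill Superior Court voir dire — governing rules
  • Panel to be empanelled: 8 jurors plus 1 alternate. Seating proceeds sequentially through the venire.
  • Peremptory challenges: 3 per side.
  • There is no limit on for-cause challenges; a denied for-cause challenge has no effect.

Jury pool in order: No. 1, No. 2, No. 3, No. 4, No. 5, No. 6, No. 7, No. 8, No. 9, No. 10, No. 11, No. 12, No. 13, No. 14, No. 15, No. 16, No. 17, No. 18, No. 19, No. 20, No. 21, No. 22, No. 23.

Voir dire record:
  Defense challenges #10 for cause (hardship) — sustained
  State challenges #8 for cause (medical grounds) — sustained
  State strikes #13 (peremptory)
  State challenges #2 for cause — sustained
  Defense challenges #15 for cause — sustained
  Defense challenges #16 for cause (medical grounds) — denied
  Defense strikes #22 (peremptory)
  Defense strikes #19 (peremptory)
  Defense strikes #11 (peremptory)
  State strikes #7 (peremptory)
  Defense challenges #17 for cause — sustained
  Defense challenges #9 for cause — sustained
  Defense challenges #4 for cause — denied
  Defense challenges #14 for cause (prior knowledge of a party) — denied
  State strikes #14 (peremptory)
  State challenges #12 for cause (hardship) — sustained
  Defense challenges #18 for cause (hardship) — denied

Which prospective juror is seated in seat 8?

20

Removed: #2, #7, #8, #9, #10, #11, #12, #13, #14, #15, #17, #19, #22. (#4, #16, #18 stay — for-cause denied.)
Seating in order: seats 1–8 → #1, #3, #4, #5, #6, #16, #18, #20; alternates → #21.
So seat 8 is #20.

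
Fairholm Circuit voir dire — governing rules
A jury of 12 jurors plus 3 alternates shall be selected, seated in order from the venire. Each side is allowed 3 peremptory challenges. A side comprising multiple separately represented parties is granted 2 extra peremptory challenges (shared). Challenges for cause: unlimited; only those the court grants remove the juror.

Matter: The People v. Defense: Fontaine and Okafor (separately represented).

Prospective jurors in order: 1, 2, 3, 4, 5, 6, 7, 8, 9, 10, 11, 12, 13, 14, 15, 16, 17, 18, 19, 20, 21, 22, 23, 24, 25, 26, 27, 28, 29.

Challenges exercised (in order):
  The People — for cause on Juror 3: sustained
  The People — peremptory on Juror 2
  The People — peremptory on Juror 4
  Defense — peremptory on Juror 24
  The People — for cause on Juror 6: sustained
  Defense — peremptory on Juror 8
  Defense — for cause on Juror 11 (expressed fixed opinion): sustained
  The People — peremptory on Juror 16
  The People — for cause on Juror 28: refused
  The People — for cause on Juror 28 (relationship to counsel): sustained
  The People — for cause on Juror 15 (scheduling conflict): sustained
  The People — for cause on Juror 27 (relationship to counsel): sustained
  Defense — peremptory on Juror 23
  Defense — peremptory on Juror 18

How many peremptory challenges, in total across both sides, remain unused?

The People allotment: 3. Defense allotment: 3 base + 2 multi-party = 5.
The People peremptories used: #2, #4, #16 — 3 (for-cause on #3, #6, #28, #28, #15, #27 don't count).
Defense peremptories used: #24, #8, #23, #18 — 4 (the for-cause on #11 doesn't count).
Remaining: (3 − 3) + (5 − 4) = 1.

1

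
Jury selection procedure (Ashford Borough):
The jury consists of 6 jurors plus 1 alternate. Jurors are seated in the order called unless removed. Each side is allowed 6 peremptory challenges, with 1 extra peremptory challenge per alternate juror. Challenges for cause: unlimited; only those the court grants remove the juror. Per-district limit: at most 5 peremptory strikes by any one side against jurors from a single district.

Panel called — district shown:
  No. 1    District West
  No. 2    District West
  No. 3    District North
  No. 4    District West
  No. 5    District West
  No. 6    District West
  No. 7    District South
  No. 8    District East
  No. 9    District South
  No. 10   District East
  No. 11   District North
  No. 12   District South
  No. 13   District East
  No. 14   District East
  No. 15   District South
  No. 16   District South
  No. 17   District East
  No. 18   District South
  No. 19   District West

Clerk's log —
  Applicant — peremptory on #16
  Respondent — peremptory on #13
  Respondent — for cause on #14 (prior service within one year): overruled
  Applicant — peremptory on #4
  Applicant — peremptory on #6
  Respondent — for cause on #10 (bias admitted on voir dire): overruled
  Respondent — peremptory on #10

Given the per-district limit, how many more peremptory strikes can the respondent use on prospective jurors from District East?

Respondent peremptories so far: #13, #10 — 2 of 7 used, 5 left overall.
Against District East: #13, #10 — 2 used; per-district cap 5 leaves 3.
Binding limit: min(5, 3) = 3.

3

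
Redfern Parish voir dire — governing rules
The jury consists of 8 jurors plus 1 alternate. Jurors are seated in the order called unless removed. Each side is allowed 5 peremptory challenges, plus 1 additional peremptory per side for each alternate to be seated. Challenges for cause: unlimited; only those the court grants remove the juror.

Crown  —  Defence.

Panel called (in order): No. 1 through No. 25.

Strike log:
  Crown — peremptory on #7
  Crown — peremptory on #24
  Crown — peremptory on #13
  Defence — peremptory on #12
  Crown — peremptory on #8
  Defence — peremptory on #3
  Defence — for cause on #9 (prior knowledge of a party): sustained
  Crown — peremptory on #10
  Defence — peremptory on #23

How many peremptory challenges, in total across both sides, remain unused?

4

Crown allotment: 5 base + 1 × 1 alternate = 6. Defence allotment: 5 base + 1 × 1 alternate = 6.
Crown peremptories used: #7, #24, #13, #8, #10 — 5.
Defence peremptories used: #12, #3, #23 — 3 (the for-cause on #9 doesn't count).
Remaining: (6 − 5) + (6 − 3) = 4.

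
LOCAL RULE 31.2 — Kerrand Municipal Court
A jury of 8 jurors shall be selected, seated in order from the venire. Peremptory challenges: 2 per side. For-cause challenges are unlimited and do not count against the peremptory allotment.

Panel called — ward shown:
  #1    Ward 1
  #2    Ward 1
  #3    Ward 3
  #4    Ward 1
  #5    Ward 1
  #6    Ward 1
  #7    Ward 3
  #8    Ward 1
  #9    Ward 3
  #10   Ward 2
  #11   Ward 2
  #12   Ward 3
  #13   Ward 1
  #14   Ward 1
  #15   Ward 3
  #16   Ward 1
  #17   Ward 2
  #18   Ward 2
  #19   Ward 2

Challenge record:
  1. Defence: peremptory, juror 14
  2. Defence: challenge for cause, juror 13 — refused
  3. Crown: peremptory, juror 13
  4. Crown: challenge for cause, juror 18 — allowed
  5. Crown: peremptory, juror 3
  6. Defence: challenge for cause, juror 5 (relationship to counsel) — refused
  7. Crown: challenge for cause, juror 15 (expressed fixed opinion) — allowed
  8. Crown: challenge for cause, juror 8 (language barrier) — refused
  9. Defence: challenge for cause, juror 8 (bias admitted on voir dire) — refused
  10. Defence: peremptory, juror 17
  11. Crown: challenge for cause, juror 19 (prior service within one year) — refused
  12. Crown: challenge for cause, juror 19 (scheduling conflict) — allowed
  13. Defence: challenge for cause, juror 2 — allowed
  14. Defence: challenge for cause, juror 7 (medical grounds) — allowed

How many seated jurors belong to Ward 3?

Removed: #2, #3, #7, #13, #14, #15, #17, #18, #19.
Seated jurors 1–8: #1, #4, #5, #6, #8, #9, #10, #11.
Of those, in Ward 3: #9 → 1.

1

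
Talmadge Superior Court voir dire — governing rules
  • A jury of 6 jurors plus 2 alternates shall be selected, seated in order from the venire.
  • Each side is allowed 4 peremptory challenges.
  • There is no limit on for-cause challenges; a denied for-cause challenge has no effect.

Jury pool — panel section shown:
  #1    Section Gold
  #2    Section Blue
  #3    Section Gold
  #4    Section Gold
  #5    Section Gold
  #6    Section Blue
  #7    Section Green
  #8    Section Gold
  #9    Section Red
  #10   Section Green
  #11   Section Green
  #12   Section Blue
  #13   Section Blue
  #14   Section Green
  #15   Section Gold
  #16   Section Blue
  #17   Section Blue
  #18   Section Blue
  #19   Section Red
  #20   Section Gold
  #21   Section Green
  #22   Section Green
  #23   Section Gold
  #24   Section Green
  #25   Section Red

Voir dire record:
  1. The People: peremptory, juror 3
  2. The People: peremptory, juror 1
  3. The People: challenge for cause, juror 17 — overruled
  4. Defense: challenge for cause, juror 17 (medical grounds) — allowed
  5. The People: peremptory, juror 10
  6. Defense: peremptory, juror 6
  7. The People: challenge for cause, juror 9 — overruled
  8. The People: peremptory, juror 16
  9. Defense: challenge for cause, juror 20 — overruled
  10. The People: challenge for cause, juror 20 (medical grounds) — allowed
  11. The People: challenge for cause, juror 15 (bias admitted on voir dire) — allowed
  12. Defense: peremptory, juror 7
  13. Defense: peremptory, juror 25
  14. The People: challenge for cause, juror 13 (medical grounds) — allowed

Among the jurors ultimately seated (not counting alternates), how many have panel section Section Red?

1

Removed: #1, #3, #6, #7, #10, #13, #15, #16, #17, #20, #25.
Seated jurors 1–6: #2, #4, #5, #8, #9, #11 (alternates #12, #14 not counted).
Of those, in Section Red: #9 → 1.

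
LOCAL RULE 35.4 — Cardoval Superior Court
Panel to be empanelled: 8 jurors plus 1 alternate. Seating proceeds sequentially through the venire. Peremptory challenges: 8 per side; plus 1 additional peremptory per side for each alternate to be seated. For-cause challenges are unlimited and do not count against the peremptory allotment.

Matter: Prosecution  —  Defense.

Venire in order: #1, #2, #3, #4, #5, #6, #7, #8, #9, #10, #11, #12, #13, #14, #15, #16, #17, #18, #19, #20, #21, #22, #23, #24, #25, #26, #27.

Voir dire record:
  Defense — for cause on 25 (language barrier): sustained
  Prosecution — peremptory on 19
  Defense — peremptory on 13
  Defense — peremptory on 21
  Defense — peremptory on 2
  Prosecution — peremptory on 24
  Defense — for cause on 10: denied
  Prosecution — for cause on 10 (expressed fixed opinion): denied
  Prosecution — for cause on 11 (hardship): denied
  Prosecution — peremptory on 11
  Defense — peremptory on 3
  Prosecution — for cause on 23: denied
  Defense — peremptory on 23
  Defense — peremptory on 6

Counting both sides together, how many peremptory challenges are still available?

Prosecution allotment: 8 base + 1 × 1 alternate = 9. Defense allotment: 8 base + 1 × 1 alternate = 9.
Prosecution peremptories used: #19, #24, #11 — 3 (for-cause on #10, #11, #23 don't count).
Defense peremptories used: #13, #21, #2, #3, #23, #6 — 6 (for-cause on #25, #10 don't count).
Remaining: (9 − 3) + (9 − 6) = 9.

9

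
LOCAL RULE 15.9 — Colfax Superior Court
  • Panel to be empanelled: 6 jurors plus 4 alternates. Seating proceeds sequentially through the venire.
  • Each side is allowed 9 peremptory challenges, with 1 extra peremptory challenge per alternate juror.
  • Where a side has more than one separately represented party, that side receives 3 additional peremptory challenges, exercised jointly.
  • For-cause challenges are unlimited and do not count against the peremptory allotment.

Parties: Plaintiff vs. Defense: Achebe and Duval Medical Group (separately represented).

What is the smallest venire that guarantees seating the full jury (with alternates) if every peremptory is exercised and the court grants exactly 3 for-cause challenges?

42

Seats to fill: 6 + 4 alternates = 10.
Peremptories — Plaintiff: 9 + 1×4 = 13; Defense: 9 + 1×4 + 3 = 16; total 29.
For-cause removals: 3.
Minimum venire: 10 + 29 + 3 = 42.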